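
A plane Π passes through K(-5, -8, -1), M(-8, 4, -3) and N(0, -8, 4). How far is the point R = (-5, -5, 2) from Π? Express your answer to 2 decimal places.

KM = (-3, 12, -2), KN = (5, 0, 5); a normal to Π is KM × KN = (60, 5, -60).
Using K: Π has equation 60x + 5y - 60z = -280.
n·R − d = (60)·(-5) + (5)·(-5) + (-60)·(2) − (-280) = -165; |n| = √7225.
Distance = |-165| / √7225 = 165/√7225 ≈ 1.94.

1.94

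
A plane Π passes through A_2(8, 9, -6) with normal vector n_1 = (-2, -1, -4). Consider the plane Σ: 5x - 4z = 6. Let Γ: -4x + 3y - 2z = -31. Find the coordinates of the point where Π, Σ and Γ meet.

(2, -7, 1)

Π: n_1·r = n_1·A_2 gives -2x - y - 4z = -1.
Solving the 3×3 linear system -2x - y - 4z = -1, 5x - 4z = 6, -4x + 3y - 2z = -31 (e.g. by elimination or Cramer's rule, determinant = -110) gives (2, -7, 1).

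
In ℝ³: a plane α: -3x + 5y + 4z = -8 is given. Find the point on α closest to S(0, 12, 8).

(6, 2, 0)

Foot = S − λn with λ = (n·S − d)/|n|² = (92 − (-8))/50 = 2.
Foot = (0, 12, 8) − 2·(-3, 5, 4) = (6, 2, 0).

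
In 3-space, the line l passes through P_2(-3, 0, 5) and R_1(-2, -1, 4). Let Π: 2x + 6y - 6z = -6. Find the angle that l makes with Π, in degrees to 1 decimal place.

A direction vector for l is R_1 − P_2 = (1, -1, -1).
sin θ = |n·v| / (|n||v|) = |2| / (√76 · √3) = 0.13245.
θ ≈ 7.6°.

7.6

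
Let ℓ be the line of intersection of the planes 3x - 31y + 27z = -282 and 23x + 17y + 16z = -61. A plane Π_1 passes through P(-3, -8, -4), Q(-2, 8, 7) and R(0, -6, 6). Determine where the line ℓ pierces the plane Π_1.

Direction of ℓ: (3, -31, 27) × (23, 17, 16) = (-955, 573, 764).
A point on ℓ: solving the two plane equations with x = 0 gives (0, 3, -7).
PQ = (1, 16, 11), PR = (3, 2, 10); a normal to Π_1 is PQ × PR = (138, 23, -46).
Using P: Π_1 has equation 138x + 23y - 46z = -414.
Substitute r = (0, 3, -7) + t(-955, 573, 764) into the plane: 391 + (-153755)t = -414, so t = 1/191.
Intersection: (0, 3, -7) + (1/191)·(-955, 573, 764) = (-5, 6, -3).

(-5, 6, -3)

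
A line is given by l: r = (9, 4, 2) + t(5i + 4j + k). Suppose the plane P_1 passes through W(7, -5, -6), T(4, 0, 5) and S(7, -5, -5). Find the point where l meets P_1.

WT = (-3, 5, 11), WS = (0, 0, 1); a normal to P_1 is WT × WS = (5, 3, 0).
Using W: P_1 has equation 5x + 3y = 20.
Substitute r = (9, 4, 2) + t(5, 4, 1) into the plane: 57 + 37t = 20, so t = -1.
Intersection: (9, 4, 2) + (-1)·(5, 4, 1) = (4, 0, 1).

(4, 0, 1)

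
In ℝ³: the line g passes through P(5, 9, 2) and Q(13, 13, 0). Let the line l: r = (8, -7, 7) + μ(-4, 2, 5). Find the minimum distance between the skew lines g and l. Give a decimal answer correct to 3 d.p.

A direction vector for g is Q − P = (8, 4, -2).
Common perpendicular direction n = (8, 4, -2) × (-4, 2, 5) = (24, -32, 32).
With w = (8, -7, 7) − (5, 9, 2) = (3, -16, 5), w · n = 744.
Distance = |w · n| / |n| = |744| / √2624 ≈ 14.524.

14.524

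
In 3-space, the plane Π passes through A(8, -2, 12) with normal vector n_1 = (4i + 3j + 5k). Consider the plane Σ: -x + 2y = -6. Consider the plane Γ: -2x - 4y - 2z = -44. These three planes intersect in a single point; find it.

Π: n_1·r = n_1·A gives 4x + 3y + 5z = 86.
Solving the 3×3 linear system 4x + 3y + 5z = 86, -x + 2y = -6, -2x - 4y - 2z = -44 (e.g. by elimination or Cramer's rule, determinant = 18) gives (10, 2, 8).

(10, 2, 8)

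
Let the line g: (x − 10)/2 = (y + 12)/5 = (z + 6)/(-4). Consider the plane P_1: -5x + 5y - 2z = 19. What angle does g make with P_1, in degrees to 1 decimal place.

27.8

g has direction (2, 5, -4) through (10, -12, -6).
sin θ = |n·v| / (|n||v|) = |23| / (√54 · √45) = 0.46658.
θ ≈ 27.8°.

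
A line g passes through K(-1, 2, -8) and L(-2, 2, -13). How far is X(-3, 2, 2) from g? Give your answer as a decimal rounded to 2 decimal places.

A direction vector for g is L − K = (-1, 0, -5).
Taking (-1, 2, -8) on g with direction v = (-1, 0, -5): w = X − (-1, 2, -8) = (-2, 0, 10), and w × v = (0, -20, 0).
Distance = |w × v| / |v| = √400 / √26 ≈ 3.92.

3.92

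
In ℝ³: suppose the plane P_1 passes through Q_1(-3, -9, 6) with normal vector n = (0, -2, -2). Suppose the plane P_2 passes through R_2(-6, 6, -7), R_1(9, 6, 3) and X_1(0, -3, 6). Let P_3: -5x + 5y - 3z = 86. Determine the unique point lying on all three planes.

(-9, 4, -7)

P_1: n·r = n·Q_1 gives -2y - 2z = 6.
R_2R_1 = (15, 0, 10), R_2X_1 = (6, -9, 13); a normal to P_2 is R_2R_1 × R_2X_1 = (90, -135, -135).
Using R_2: P_2 has equation 90x - 135y - 135z = -405.
Solving the 3×3 linear system -2y - 2z = 6, 90x - 135y - 135z = -405, -5x + 5y - 3z = 86 (e.g. by elimination or Cramer's rule, determinant = -1440) gives (-9, 4, -7).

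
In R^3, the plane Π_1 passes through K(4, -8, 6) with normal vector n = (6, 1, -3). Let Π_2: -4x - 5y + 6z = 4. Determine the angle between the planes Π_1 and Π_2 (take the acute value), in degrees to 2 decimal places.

Π_1: n·r = n·K gives 6x + y - 3z = -2.
cos θ = |n₁·n₂| / (|n₁||n₂|) = |-47| / (√46 · √77).
θ = arccos(0.78972) ≈ 37.84°.

37.84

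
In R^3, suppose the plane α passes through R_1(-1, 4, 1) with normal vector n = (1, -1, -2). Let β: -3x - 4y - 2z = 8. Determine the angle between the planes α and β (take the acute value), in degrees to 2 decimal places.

67.73

α: n·r = n·R_1 gives x - y - 2z = -7.
cos θ = |n₁·n₂| / (|n₁||n₂|) = |5| / (√6 · √29).
θ = arccos(0.37905) ≈ 67.73°.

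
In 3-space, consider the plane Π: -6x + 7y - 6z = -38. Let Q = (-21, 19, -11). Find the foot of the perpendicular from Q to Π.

Foot = Q − λn with λ = (n·Q − d)/|n|² = (325 − (-38))/121 = 3.
Foot = (-21, 19, -11) − 3·(-6, 7, -6) = (-3, -2, 7).

(-3, -2, 7)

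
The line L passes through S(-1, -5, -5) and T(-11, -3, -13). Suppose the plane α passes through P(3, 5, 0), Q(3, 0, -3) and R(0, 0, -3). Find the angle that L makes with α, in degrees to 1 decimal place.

A direction vector for L is T − S = (-10, 2, -8).
PQ = (0, -5, -3), PR = (-3, -5, -3); a normal to α is PQ × PR = (0, 9, -15).
Using P: α has equation 9y - 15z = 45.
sin θ = |n·v| / (|n||v|) = |138| / (√306 · √168) = 0.60864.
θ ≈ 37.5°.

37.5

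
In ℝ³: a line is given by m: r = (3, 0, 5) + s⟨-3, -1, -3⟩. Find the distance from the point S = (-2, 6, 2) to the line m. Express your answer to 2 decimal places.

Taking (3, 0, 5) on m with direction v = (-3, -1, -3): w = S − (3, 0, 5) = (-5, 6, -3), and w × v = (-21, -6, 23).
Distance = |w × v| / |v| = √1006 / √19 ≈ 7.28.

7.28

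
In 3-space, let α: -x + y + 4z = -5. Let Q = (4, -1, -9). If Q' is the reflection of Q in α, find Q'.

(0, 3, 7)

λ = (n·Q − d)/|n|² = (-41 − (-5))/18 = -2.
Reflection = Q − 2λn = (4, -1, -9) − (-4)·(-1, 1, 4) = (0, 3, 7).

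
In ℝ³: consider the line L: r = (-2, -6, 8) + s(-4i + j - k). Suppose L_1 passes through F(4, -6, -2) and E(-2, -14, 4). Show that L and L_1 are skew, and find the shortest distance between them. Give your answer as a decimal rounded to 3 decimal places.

8.090

A direction vector for L_1 is E − F = (-6, -8, 6).
Common perpendicular direction n = (-4, 1, -1) × (-6, -8, 6) = (-2, 30, 38).
With w = (4, -6, -2) − (-2, -6, 8) = (6, 0, -10), w · n = -392.
Since n ≠ 0 the lines are not parallel, and w · n = -392 ≠ 0 so they do not intersect; hence they are skew.
Distance = |w · n| / |n| = |-392| / √2348 ≈ 8.090.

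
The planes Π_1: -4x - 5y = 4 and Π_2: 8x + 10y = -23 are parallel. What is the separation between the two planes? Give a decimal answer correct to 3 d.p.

1.171

Rescale Π_2 by 1/(-2): -4x - 5y = 23/2. Then distance = |4 − (23/2)| / √41 ≈ 1.171.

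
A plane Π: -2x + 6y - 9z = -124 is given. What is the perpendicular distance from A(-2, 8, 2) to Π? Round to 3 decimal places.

14.364

n·A − d = (-2)·(-2) + (6)·(8) + (-9)·(2) − (-124) = 158; |n| = √121.
Distance = |158| / √121 = 158/√121 ≈ 14.364.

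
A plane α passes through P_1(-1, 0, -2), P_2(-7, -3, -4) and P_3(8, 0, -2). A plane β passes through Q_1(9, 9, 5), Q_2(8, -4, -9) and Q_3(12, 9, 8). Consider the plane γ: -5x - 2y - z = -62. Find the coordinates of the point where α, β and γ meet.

P_1P_2 = (-6, -3, -2), P_1P_3 = (9, 0, 0); a normal to α is P_1P_2 × P_1P_3 = (0, -18, 27).
Using P_1: α has equation -18y + 27z = -54.
Q_1Q_2 = (-1, -13, -14), Q_1Q_3 = (3, 0, 3); a normal to β is Q_1Q_2 × Q_1Q_3 = (-39, -39, 39).
Using Q_1: β has equation -39x - 39y + 39z = -507.
Solving the 3×3 linear system -18y + 27z = -54, -39x - 39y + 39z = -507, -5x - 2y - z = -62 (e.g. by elimination or Cramer's rule, determinant = 1053) gives (8, 9, 4).

(8, 9, 4)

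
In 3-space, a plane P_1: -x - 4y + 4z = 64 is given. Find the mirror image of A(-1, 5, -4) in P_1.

λ = (n·A − d)/|n|² = (-35 − 64)/33 = -3.
Reflection = A − 2λn = (-1, 5, -4) − (-6)·(-1, -4, 4) = (-7, -19, 20).

(-7, -19, 20)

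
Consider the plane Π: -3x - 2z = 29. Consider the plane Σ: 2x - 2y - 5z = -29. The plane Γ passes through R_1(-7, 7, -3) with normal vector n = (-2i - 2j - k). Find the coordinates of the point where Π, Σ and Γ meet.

Γ: n·r = n·R_1 gives -2x - 2y - z = 3.
Solving the 3×3 linear system -3x - 2z = 29, 2x - 2y - 5z = -29, -2x - 2y - z = 3 (e.g. by elimination or Cramer's rule, determinant = 40) gives (-9, 8, -1).

(-9, 8, -1)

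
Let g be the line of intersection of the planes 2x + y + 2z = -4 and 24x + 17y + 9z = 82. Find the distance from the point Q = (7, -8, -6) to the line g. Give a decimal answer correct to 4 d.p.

6.4019

Direction of g: (2, 1, 2) × (24, 17, 9) = (-25, 30, 10).
A point on g: solving the two plane equations with x = 5 gives (5, 2, -8).
Taking (5, 2, -8) on g with direction v = (-25, 30, 10): w = Q − (5, 2, -8) = (2, -10, 2), and w × v = (-160, -70, -190).
Distance = |w × v| / |v| = √66600 / √1625 ≈ 6.4019.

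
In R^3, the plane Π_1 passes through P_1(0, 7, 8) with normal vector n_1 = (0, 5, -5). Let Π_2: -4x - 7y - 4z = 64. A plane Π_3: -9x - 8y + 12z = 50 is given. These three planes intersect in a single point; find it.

(-6, -4, -3)

Π_1: n_1·r = n_1·P_1 gives 5y - 5z = -5.
Solving the 3×3 linear system 5y - 5z = -5, -4x - 7y - 4z = 64, -9x - 8y + 12z = 50 (e.g. by elimination or Cramer's rule, determinant = 575) gives (-6, -4, -3).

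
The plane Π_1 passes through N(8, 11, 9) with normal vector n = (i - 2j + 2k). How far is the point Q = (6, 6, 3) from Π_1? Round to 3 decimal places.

Π_1: n·r = n·N gives x - 2y + 2z = 4.
n·Q − d = (1)·(6) + (-2)·(6) + (2)·(3) − 4 = -4; |n| = √9.
Distance = |-4| / √9 = 4/√9 ≈ 1.333.

1.333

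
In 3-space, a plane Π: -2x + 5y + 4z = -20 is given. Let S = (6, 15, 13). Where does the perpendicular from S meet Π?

Foot = S − λn with λ = (n·S − d)/|n|² = (115 − (-20))/45 = 3.
Foot = (6, 15, 13) − 3·(-2, 5, 4) = (12, 0, 1).

(12, 0, 1)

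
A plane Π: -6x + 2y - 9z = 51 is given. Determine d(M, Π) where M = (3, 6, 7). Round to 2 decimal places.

10.91

n·M − d = (-6)·(3) + (2)·(6) + (-9)·(7) − 51 = -120; |n| = √121.
Distance = |-120| / √121 = 120/√121 ≈ 10.91.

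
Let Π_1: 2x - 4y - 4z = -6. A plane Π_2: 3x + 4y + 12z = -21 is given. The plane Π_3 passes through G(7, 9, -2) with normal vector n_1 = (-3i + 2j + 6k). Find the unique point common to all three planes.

(1, 6, -4)

Π_3: n_1·r = n_1·G gives -3x + 2y + 6z = -15.
Solving the 3×3 linear system 2x - 4y - 4z = -6, 3x + 4y + 12z = -21, -3x + 2y + 6z = -15 (e.g. by elimination or Cramer's rule, determinant = 144) gives (1, 6, -4).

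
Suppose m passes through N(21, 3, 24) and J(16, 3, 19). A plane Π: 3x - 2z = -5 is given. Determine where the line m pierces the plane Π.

(1, 3, 4)

A direction vector for m is J − N = (-5, 0, -5).
Substitute r = (21, 3, 24) + t(-5, 0, -5) into the plane: 15 + (-5)t = -5, so t = 4.
Intersection: (21, 3, 24) + 4·(-5, 0, -5) = (1, 3, 4).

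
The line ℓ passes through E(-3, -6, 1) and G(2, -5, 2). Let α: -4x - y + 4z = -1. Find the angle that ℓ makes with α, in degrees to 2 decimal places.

A direction vector for ℓ is G − E = (5, 1, 1).
sin θ = |n·v| / (|n||v|) = |-17| / (√33 · √27) = 0.56952.
θ ≈ 34.72°.

34.72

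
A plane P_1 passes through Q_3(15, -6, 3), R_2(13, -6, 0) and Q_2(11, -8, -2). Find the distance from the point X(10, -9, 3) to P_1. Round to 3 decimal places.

Q_3R_2 = (-2, 0, -3), Q_3Q_2 = (-4, -2, -5); a normal to P_1 is Q_3R_2 × Q_3Q_2 = (-6, 2, 4).
Using Q_3: P_1 has equation -6x + 2y + 4z = -90.
n·X − d = (-6)·(10) + (2)·(-9) + (4)·(3) − (-90) = 24; |n| = √56.
Distance = |24| / √56 = 24/√56 ≈ 3.207.

3.207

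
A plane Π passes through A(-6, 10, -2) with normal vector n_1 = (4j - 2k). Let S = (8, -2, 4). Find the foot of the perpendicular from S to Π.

Π: n_1·r = n_1·A gives 4y - 2z = 44.
Foot = S − λn with λ = (n·S − d)/|n|² = (-16 − 44)/20 = -3.
Foot = (8, -2, 4) − (-3)·(0, 4, -2) = (8, 10, -2).

(8, 10, -2)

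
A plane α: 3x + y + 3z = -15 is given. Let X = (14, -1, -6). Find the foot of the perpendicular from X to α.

(8, -3, -12)

Foot = X − λn with λ = (n·X − d)/|n|² = (23 − (-15))/19 = 2.
Foot = (14, -1, -6) − 2·(3, 1, 3) = (8, -3, -12).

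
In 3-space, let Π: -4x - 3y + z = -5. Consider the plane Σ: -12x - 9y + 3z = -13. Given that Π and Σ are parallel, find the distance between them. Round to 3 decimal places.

0.131

Rescale Σ by 1/3: -4x - 3y + z = -13/3. Then distance = |-5 − (-13/3)| / √26 ≈ 0.131.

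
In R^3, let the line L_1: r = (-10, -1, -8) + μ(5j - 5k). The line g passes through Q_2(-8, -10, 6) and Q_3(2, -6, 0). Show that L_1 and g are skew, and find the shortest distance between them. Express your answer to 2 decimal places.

A direction vector for g is Q_3 − Q_2 = (10, 4, -6).
Common perpendicular direction n = (0, 5, -5) × (10, 4, -6) = (-10, -50, -50).
With w = (-8, -10, 6) − (-10, -1, -8) = (2, -9, 14), w · n = -270.
Since n ≠ 0 the lines are not parallel, and w · n = -270 ≠ 0 so they do not intersect; hence they are skew.
Distance = |w · n| / |n| = |-270| / √5100 ≈ 3.78.

3.78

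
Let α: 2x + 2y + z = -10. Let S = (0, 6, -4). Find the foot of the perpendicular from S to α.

Foot = S − λn with λ = (n·S − d)/|n|² = (8 − (-10))/9 = 2.
Foot = (0, 6, -4) − 2·(2, 2, 1) = (-4, 2, -6).

(-4, 2, -6)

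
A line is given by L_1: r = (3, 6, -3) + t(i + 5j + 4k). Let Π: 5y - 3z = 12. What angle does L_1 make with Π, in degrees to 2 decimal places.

20.12

sin θ = |n·v| / (|n||v|) = |13| / (√34 · √42) = 0.34402.
θ ≈ 20.12°.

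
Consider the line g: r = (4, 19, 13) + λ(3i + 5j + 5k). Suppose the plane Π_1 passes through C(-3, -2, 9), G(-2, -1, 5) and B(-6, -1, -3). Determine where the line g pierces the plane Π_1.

(-8, -1, -7)

CG = (1, 1, -4), CB = (-3, 1, -12); a normal to Π_1 is CG × CB = (-8, 24, 4).
Using C: Π_1 has equation -8x + 24y + 4z = 12.
Substitute r = (4, 19, 13) + t(3, 5, 5) into the plane: 476 + 116t = 12, so t = -4.
Intersection: (4, 19, 13) + (-4)·(3, 5, 5) = (-8, -1, -7).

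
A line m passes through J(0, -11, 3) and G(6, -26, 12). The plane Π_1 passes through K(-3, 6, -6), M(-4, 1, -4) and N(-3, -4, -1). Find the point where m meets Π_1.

(-4, -1, -3)

A direction vector for m is G − J = (6, -15, 9).
KM = (-1, -5, 2), KN = (0, -10, 5); a normal to Π_1 is KM × KN = (-5, 5, 10).
Using K: Π_1 has equation -5x + 5y + 10z = -15.
Substitute r = (0, -11, 3) + t(6, -15, 9) into the plane: -25 + (-15)t = -15, so t = -2/3.
Intersection: (0, -11, 3) + (-2/3)·(6, -15, 9) = (-4, -1, -3).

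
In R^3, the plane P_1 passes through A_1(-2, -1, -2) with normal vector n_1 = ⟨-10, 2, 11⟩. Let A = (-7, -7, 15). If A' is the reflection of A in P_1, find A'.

P_1: n_1·r = n_1·A_1 gives -10x + 2y + 11z = -4.
λ = (n·A − d)/|n|² = (221 − (-4))/225 = 1.
Reflection = A − 2λn = (-7, -7, 15) − 2·(-10, 2, 11) = (13, -11, -7).

(13, -11, -7)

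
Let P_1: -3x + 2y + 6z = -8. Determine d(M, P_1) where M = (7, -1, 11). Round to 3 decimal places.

7.286

n·M − d = (-3)·(7) + (2)·(-1) + (6)·(11) − (-8) = 51; |n| = √49.
Distance = |51| / √49 = 51/√49 ≈ 7.286.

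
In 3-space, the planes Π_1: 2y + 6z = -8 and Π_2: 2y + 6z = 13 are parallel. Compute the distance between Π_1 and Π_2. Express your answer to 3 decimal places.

Same normal n = (0, 2, 6) with |n| = √40; distance = |-8 − 13| / |n| = 21/√40 ≈ 3.320.

3.320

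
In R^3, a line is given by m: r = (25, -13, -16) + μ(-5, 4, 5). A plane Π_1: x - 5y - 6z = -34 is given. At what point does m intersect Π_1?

Substitute r = (25, -13, -16) + t(-5, 4, 5) into the plane: 186 + (-55)t = -34, so t = 4.
Intersection: (25, -13, -16) + 4·(-5, 4, 5) = (5, 3, 4).

(5, 3, 4)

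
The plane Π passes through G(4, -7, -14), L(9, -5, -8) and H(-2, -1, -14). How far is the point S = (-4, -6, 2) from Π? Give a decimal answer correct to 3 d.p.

14.000

GL = (5, 2, 6), GH = (-6, 6, 0); a normal to Π is GL × GH = (-36, -36, 42).
Using G: Π has equation -36x - 36y + 42z = -480.
n·S − d = (-36)·(-4) + (-36)·(-6) + (42)·(2) − (-480) = 924; |n| = √4356.
Distance = |924| / √4356 = 924/√4356 ≈ 14.000.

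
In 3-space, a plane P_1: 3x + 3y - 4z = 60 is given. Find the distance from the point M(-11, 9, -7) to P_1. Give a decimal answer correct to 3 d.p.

6.517

n·M − d = (3)·(-11) + (3)·(9) + (-4)·(-7) − 60 = -38; |n| = √34.
Distance = |-38| / √34 = 38/√34 ≈ 6.517.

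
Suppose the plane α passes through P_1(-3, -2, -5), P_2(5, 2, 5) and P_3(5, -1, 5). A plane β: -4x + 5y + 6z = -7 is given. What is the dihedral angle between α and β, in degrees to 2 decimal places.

P_1P_2 = (8, 4, 10), P_1P_3 = (8, 1, 10); a normal to α is P_1P_2 × P_1P_3 = (30, 0, -24).
Using P_1: α has equation 30x - 24z = 30.
cos θ = |n₁·n₂| / (|n₁||n₂|) = |-264| / (√1476 · √77).
θ = arccos(0.78310) ≈ 38.46°.

38.46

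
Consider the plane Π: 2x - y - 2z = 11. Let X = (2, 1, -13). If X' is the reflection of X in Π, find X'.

λ = (n·X − d)/|n|² = (29 − 11)/9 = 2.
Reflection = X − 2λn = (2, 1, -13) − 4·(2, -1, -2) = (-6, 5, -5).

(-6, 5, -5)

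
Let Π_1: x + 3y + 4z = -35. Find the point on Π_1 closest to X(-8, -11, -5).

(-7, -8, -1)

Foot = X − λn with λ = (n·X − d)/|n|² = (-61 − (-35))/26 = -1.
Foot = (-8, -11, -5) − (-1)·(1, 3, 4) = (-7, -8, -1).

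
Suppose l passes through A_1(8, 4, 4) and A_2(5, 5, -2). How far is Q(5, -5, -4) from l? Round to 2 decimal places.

A direction vector for l is A_2 − A_1 = (-3, 1, -6).
Taking (8, 4, 4) on l with direction v = (-3, 1, -6): w = Q − (8, 4, 4) = (-3, -9, -8), and w × v = (62, 6, -30).
Distance = |w × v| / |v| = √4780 / √46 ≈ 10.19.

10.19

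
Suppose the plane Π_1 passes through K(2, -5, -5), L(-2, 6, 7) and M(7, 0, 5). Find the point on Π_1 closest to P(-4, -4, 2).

KL = (-4, 11, 12), KM = (5, 5, 10); a normal to Π_1 is KL × KM = (50, 100, -75).
Using K: Π_1 has equation 50x + 100y - 75z = -25.
Foot = P − λn with λ = (n·P − d)/|n|² = (-750 − (-25))/18125 = -1/25.
Foot = (-4, -4, 2) − (-1/25)·(50, 100, -75) = (-2, 0, -1).

(-2, 0, -1)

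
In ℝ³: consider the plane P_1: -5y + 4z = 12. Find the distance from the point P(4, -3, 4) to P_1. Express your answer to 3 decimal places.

2.967

n·P − d = (0)·(4) + (-5)·(-3) + (4)·(4) − 12 = 19; |n| = √41.
Distance = |19| / √41 = 19/√41 ≈ 2.967.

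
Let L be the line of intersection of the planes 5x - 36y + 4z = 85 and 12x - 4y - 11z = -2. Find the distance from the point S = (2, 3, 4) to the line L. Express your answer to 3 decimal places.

4.609

Direction of L: (5, -36, 4) × (12, -4, -11) = (412, 103, 412).
A point on L: solving the two plane equations with x = -3 gives (-3, -3, -2).
Taking (-3, -3, -2) on L with direction v = (412, 103, 412): w = S − (-3, -3, -2) = (5, 6, 6), and w × v = (1854, 412, -1957).
Distance = |w × v| / |v| = √7436909 / √350097 ≈ 4.609.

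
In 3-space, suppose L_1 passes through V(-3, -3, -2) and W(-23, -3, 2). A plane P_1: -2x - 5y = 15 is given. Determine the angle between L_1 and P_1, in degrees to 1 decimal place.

A direction vector for L_1 is W − V = (-20, 0, 4).
sin θ = |n·v| / (|n||v|) = |40| / (√29 · √416) = 0.36418.
θ ≈ 21.4°.

21.4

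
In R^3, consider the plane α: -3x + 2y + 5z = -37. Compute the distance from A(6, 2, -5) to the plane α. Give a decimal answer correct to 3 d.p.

n·A − d = (-3)·(6) + (2)·(2) + (5)·(-5) − (-37) = -2; |n| = √38.
Distance = |-2| / √38 = 2/√38 ≈ 0.324.

0.324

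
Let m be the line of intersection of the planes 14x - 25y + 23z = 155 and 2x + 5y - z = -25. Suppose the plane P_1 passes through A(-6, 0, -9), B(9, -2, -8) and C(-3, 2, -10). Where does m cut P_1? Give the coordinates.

Direction of m: (14, -25, 23) × (2, 5, -1) = (-90, 60, 120).
A point on m: solving the two plane equations with x = 8 gives (8, -10, -9).
AB = (15, -2, 1), AC = (3, 2, -1); a normal to P_1 is AB × AC = (0, 18, 36).
Using A: P_1 has equation 18y + 36z = -324.
Substitute r = (8, -10, -9) + t(-90, 60, 120) into the plane: -504 + 5400t = -324, so t = 1/30.
Intersection: (8, -10, -9) + (1/30)·(-90, 60, 120) = (5, -8, -5).

(5, -8, -5)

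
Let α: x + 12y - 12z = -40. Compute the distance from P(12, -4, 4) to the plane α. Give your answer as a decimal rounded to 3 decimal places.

2.588

n·P − d = (1)·(12) + (12)·(-4) + (-12)·(4) − (-40) = -44; |n| = √289.
Distance = |-44| / √289 = 44/√289 ≈ 2.588.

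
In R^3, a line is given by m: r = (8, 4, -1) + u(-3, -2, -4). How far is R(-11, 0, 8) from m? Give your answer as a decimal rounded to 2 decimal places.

Taking (8, 4, -1) on m with direction v = (-3, -2, -4): w = R − (8, 4, -1) = (-19, -4, 9), and w × v = (34, -103, 26).
Distance = |w × v| / |v| = √12441 / √29 ≈ 20.71.

20.71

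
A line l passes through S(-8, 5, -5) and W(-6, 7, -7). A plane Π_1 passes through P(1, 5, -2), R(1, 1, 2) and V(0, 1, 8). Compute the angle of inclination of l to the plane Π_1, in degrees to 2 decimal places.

A direction vector for l is W − S = (2, 2, -2).
PR = (0, -4, 4), PV = (-1, -4, 10); a normal to Π_1 is PR × PV = (-24, -4, -4).
Using P: Π_1 has equation -24x - 4y - 4z = -36.
sin θ = |n·v| / (|n||v|) = |-48| / (√608 · √12) = 0.56195.
θ ≈ 34.19°.

34.19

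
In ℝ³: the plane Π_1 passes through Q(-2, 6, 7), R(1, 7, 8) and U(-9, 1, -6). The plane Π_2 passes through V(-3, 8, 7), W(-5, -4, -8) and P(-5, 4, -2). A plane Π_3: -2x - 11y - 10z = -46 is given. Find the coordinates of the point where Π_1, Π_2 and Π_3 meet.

QR = (3, 1, 1), QU = (-7, -5, -13); a normal to Π_1 is QR × QU = (-8, 32, -8).
Using Q: Π_1 has equation -8x + 32y - 8z = 152.
VW = (-2, -12, -15), VP = (-2, -4, -9); a normal to Π_2 is VW × VP = (48, 12, -16).
Using V: Π_2 has equation 48x + 12y - 16z = -160.
Solving the 3×3 linear system -8x + 32y - 8z = 152, 48x + 12y - 16z = -160, -2x - 11y - 10z = -46 (e.g. by elimination or Cramer's rule, determinant = 22784) gives (-4, 4, 1).

(-4, 4, 1)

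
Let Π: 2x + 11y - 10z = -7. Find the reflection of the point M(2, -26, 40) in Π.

(14, 40, -20)

λ = (n·M − d)/|n|² = (-682 − (-7))/225 = -3.
Reflection = M − 2λn = (2, -26, 40) − (-6)·(2, 11, -10) = (14, 40, -20).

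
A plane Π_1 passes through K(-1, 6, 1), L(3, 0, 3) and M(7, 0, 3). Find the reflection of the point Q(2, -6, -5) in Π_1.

KL = (4, -6, 2), KM = (8, -6, 2); a normal to Π_1 is KL × KM = (0, 8, 24).
Using K: Π_1 has equation 8y + 24z = 72.
λ = (n·Q − d)/|n|² = (-168 − 72)/640 = -3/8.
Reflection = Q − 2λn = (2, -6, -5) − (-3/4)·(0, 8, 24) = (2, 0, 13).

(2, 0, 13)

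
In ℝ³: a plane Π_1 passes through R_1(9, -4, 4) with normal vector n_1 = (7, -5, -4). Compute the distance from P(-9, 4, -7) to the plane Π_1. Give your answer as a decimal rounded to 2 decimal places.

12.86

Π_1: n_1·r = n_1·R_1 gives 7x - 5y - 4z = 67.
n·P − d = (7)·(-9) + (-5)·(4) + (-4)·(-7) − 67 = -122; |n| = √90.
Distance = |-122| / √90 = 122/√90 ≈ 12.86.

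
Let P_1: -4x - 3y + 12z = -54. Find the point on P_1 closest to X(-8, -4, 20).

(0, 2, -4)

Foot = X − λn with λ = (n·X − d)/|n|² = (284 − (-54))/169 = 2.
Foot = (-8, -4, 20) − 2·(-4, -3, 12) = (0, 2, -4).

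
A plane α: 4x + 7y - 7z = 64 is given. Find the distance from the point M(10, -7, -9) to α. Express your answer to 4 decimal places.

0.9366

n·M − d = (4)·(10) + (7)·(-7) + (-7)·(-9) − 64 = -10; |n| = √114.
Distance = |-10| / √114 = 10/√114 ≈ 0.9366.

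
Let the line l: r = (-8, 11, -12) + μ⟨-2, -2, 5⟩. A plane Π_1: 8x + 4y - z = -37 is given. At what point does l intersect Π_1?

(-10, 9, -7)

Substitute r = (-8, 11, -12) + t(-2, -2, 5) into the plane: -8 + (-29)t = -37, so t = 1.
Intersection: (-8, 11, -12) + 1·(-2, -2, 5) = (-10, 9, -7).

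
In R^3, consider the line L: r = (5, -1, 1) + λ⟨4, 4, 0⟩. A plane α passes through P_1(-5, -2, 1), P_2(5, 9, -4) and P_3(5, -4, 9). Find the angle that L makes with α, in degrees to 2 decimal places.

P_1P_2 = (10, 11, -5), P_1P_3 = (10, -2, 8); a normal to α is P_1P_2 × P_1P_3 = (78, -130, -130).
Using P_1: α has equation 78x - 130y - 130z = -260.
sin θ = |n·v| / (|n||v|) = |-208| / (√39884 · √32) = 0.18411.
θ ≈ 10.61°.

10.61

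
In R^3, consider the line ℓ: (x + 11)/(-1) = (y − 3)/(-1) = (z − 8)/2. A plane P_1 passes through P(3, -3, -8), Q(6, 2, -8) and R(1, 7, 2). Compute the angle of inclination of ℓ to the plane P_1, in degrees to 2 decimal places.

20.27

ℓ has direction (-1, -1, 2) through (-11, 3, 8).
PQ = (3, 5, 0), PR = (-2, 10, 10); a normal to P_1 is PQ × PR = (50, -30, 40).
Using P: P_1 has equation 50x - 30y + 40z = -80.
sin θ = |n·v| / (|n||v|) = |60| / (√5000 · √6) = 0.34641.
θ ≈ 20.27°.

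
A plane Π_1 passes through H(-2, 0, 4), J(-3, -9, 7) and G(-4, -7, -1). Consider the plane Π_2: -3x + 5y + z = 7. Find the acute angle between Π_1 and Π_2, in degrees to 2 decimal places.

48.85

HJ = (-1, -9, 3), HG = (-2, -7, -5); a normal to Π_1 is HJ × HG = (66, -11, -11).
Using H: Π_1 has equation 66x - 11y - 11z = -176.
cos θ = |n₁·n₂| / (|n₁||n₂|) = |-264| / (√4598 · √35).
θ = arccos(0.65809) ≈ 48.85°.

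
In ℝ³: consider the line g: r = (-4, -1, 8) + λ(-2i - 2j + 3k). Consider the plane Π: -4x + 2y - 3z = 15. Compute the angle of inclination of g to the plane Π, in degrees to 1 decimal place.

13.0

sin θ = |n·v| / (|n||v|) = |-5| / (√29 · √17) = 0.22519.
θ ≈ 13.0°.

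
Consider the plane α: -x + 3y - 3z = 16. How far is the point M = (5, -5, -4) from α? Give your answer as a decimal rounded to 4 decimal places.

n·M − d = (-1)·(5) + (3)·(-5) + (-3)·(-4) − 16 = -24; |n| = √19.
Distance = |-24| / √19 = 24/√19 ≈ 5.5060.

5.5060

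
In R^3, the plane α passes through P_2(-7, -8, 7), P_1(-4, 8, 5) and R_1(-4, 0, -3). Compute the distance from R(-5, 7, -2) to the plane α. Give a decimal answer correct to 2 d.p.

P_2P_1 = (3, 16, -2), P_2R_1 = (3, 8, -10); a normal to α is P_2P_1 × P_2R_1 = (-144, 24, -24).
Using P_2: α has equation -144x + 24y - 24z = 648.
n·R − d = (-144)·(-5) + (24)·(7) + (-24)·(-2) − 648 = 288; |n| = √21888.
Distance = |288| / √21888 = 288/√21888 ≈ 1.95.

1.95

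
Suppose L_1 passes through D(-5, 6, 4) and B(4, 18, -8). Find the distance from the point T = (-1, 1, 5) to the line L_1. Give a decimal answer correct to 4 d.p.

6.2039

A direction vector for L_1 is B − D = (9, 12, -12).
Taking (-5, 6, 4) on L_1 with direction v = (9, 12, -12): w = T − (-5, 6, 4) = (4, -5, 1), and w × v = (48, 57, 93).
Distance = |w × v| / |v| = √14202 / √369 ≈ 6.2039.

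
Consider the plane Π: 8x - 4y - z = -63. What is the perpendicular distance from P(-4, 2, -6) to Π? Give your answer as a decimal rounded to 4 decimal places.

3.2222

n·P − d = (8)·(-4) + (-4)·(2) + (-1)·(-6) − (-63) = 29; |n| = √81.
Distance = |29| / √81 = 29/√81 ≈ 3.2222.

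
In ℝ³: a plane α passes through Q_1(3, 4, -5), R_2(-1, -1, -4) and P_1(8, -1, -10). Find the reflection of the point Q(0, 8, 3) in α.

(-4, 10, -3)

Q_1R_2 = (-4, -5, 1), Q_1P_1 = (5, -5, -5); a normal to α is Q_1R_2 × Q_1P_1 = (30, -15, 45).
Using Q_1: α has equation 30x - 15y + 45z = -195.
λ = (n·Q − d)/|n|² = (15 − (-195))/3150 = 1/15.
Reflection = Q − 2λn = (0, 8, 3) − (2/15)·(30, -15, 45) = (-4, 10, -3).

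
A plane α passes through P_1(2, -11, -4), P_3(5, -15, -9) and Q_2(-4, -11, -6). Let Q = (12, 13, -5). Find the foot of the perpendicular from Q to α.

(8, -5, 7)

P_1P_3 = (3, -4, -5), P_1Q_2 = (-6, 0, -2); a normal to α is P_1P_3 × P_1Q_2 = (8, 36, -24).
Using P_1: α has equation 8x + 36y - 24z = -284.
Foot = Q − λn with λ = (n·Q − d)/|n|² = (684 − (-284))/1936 = 1/2.
Foot = (12, 13, -5) − (1/2)·(8, 36, -24) = (8, -5, 7).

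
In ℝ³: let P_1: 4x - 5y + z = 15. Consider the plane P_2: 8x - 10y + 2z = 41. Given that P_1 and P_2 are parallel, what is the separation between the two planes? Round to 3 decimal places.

Rescale P_2 by 1/2: 4x - 5y + z = 41/2. Then distance = |15 − (41/2)| / √42 ≈ 0.849.

0.849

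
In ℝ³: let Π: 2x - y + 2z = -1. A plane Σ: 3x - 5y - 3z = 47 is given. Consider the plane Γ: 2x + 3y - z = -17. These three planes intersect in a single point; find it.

(0, -7, -4)

Solving the 3×3 linear system 2x - y + 2z = -1, 3x - 5y - 3z = 47, 2x + 3y - z = -17 (e.g. by elimination or Cramer's rule, determinant = 69) gives (0, -7, -4).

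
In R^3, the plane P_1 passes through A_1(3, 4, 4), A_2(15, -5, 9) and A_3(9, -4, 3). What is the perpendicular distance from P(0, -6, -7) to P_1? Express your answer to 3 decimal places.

A_1A_2 = (12, -9, 5), A_1A_3 = (6, -8, -1); a normal to P_1 is A_1A_2 × A_1A_3 = (49, 42, -42).
Using A_1: P_1 has equation 49x + 42y - 42z = 147.
n·P − d = (49)·(0) + (42)·(-6) + (-42)·(-7) − 147 = -105; |n| = √5929.
Distance = |-105| / √5929 = 105/√5929 ≈ 1.364.

1.364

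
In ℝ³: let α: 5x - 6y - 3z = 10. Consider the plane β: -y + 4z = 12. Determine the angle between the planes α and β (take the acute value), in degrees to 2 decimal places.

cos θ = |n₁·n₂| / (|n₁||n₂|) = |-6| / (√70 · √17).
θ = arccos(0.17393) ≈ 79.98°.

79.98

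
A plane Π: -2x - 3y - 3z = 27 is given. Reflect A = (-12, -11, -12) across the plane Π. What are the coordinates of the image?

λ = (n·A − d)/|n|² = (93 − 27)/22 = 3.
Reflection = A − 2λn = (-12, -11, -12) − 6·(-2, -3, -3) = (0, 7, 6).

(0, 7, 6)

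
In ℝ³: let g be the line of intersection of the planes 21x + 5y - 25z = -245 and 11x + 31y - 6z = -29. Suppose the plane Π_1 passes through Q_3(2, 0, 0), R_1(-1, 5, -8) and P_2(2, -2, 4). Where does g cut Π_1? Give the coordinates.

Direction of g: (21, 5, -25) × (11, 31, -6) = (745, -149, 596).
A point on g: solving the two plane equations with x = -20 gives (-20, 5, -6).
Q_3R_1 = (-3, 5, -8), Q_3P_2 = (0, -2, 4); a normal to Π_1 is Q_3R_1 × Q_3P_2 = (4, 12, 6).
Using Q_3: Π_1 has equation 4x + 12y + 6z = 8.
Substitute r = (-20, 5, -6) + t(745, -149, 596) into the plane: -56 + 4768t = 8, so t = 2/149.
Intersection: (-20, 5, -6) + (2/149)·(745, -149, 596) = (-10, 3, 2).

(-10, 3, 2)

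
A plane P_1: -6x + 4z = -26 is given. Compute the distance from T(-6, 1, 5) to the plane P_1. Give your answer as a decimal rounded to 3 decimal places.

n·T − d = (-6)·(-6) + (0)·(1) + (4)·(5) − (-26) = 82; |n| = √52.
Distance = |82| / √52 = 82/√52 ≈ 11.371.

11.371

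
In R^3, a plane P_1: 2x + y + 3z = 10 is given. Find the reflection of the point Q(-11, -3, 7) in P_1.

(-7, -1, 13)

λ = (n·Q − d)/|n|² = (-4 − 10)/14 = -1.
Reflection = Q − 2λn = (-11, -3, 7) − (-2)·(2, 1, 3) = (-7, -1, 13).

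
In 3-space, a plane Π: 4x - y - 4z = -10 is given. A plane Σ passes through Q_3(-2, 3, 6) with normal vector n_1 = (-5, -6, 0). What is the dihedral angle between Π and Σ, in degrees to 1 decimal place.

71.8

Σ: n_1·r = n_1·Q_3 gives -5x - 6y = -8.
cos θ = |n₁·n₂| / (|n₁||n₂|) = |-14| / (√33 · √61).
θ = arccos(0.31204) ≈ 71.8°.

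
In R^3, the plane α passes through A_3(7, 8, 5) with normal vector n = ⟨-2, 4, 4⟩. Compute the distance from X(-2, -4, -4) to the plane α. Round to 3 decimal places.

11.000

α: n·r = n·A_3 gives -2x + 4y + 4z = 38.
n·X − d = (-2)·(-2) + (4)·(-4) + (4)·(-4) − 38 = -66; |n| = √36.
Distance = |-66| / √36 = 66/√36 ≈ 11.000.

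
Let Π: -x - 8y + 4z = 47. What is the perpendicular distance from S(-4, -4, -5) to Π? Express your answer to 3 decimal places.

n·S − d = (-1)·(-4) + (-8)·(-4) + (4)·(-5) − 47 = -31; |n| = √81.
Distance = |-31| / √81 = 31/√81 ≈ 3.444.

3.444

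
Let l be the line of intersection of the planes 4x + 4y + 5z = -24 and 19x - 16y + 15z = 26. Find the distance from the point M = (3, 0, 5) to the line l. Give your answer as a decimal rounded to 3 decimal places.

Direction of l: (4, 4, 5) × (19, -16, 15) = (140, 35, -140).
A point on l: solving the two plane equations with x = -6 gives (-6, -5, 4).
Taking (-6, -5, 4) on l with direction v = (140, 35, -140): w = M − (-6, -5, 4) = (9, 5, 1), and w × v = (-735, 1400, -385).
Distance = |w × v| / |v| = √2648450 / √40425 ≈ 8.094.

8.094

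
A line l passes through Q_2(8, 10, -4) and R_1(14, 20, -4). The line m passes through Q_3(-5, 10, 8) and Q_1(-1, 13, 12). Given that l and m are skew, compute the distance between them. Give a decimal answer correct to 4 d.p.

15.2011

A direction vector for l is R_1 − Q_2 = (6, 10, 0).
A direction vector for m is Q_1 − Q_3 = (4, 3, 4).
Common perpendicular direction n = (6, 10, 0) × (4, 3, 4) = (40, -24, -22).
With w = (-5, 10, 8) − (8, 10, -4) = (-13, 0, 12), w · n = -784.
Distance = |w · n| / |n| = |-784| / √2660 ≈ 15.2011.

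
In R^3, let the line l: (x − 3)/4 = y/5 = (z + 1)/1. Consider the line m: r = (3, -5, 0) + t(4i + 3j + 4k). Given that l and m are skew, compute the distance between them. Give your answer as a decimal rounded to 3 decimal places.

2.333

l has direction (4, 5, 1) through (3, 0, -1).
Common perpendicular direction n = (4, 5, 1) × (4, 3, 4) = (17, -12, -8).
With w = (3, -5, 0) − (3, 0, -1) = (0, -5, 1), w · n = 52.
Distance = |w · n| / |n| = |52| / √497 ≈ 2.333.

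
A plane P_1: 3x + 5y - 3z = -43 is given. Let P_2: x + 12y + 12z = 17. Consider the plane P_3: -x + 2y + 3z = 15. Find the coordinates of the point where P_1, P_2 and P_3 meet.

Solving the 3×3 linear system 3x + 5y - 3z = -43, x + 12y + 12z = 17, -x + 2y + 3z = 15 (e.g. by elimination or Cramer's rule, determinant = -81) gives (-7, -2, 4).

(-7, -2, 4)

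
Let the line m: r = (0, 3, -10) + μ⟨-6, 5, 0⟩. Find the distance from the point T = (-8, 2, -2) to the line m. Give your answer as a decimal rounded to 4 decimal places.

Taking (0, 3, -10) on m with direction v = (-6, 5, 0): w = T − (0, 3, -10) = (-8, -1, 8), and w × v = (-40, -48, -46).
Distance = |w × v| / |v| = √6020 / √61 ≈ 9.9342.

9.9342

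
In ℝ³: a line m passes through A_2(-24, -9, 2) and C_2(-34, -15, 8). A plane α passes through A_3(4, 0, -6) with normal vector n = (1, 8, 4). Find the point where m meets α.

A direction vector for m is C_2 − A_2 = (-10, -6, 6).
α: n·r = n·A_3 gives x + 8y + 4z = -20.
Substitute r = (-24, -9, 2) + t(-10, -6, 6) into the plane: -88 + (-34)t = -20, so t = -2.
Intersection: (-24, -9, 2) + (-2)·(-10, -6, 6) = (-4, 3, -10).

(-4, 3, -10)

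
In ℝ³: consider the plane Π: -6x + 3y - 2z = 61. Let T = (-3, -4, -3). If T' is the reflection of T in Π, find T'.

(-15, 2, -7)

λ = (n·T − d)/|n|² = (12 − 61)/49 = -1.
Reflection = T − 2λn = (-3, -4, -3) − (-2)·(-6, 3, -2) = (-15, 2, -7).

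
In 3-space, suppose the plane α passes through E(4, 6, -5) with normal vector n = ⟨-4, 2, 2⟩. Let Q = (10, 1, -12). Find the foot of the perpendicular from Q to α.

(2, 5, -8)

α: n·r = n·E gives -4x + 2y + 2z = -14.
Foot = Q − λn with λ = (n·Q − d)/|n|² = (-62 − (-14))/24 = -2.
Foot = (10, 1, -12) − (-2)·(-4, 2, 2) = (2, 5, -8).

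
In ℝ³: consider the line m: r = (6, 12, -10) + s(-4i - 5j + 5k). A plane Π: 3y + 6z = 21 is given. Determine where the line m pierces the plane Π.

(-6, -3, 5)

Substitute r = (6, 12, -10) + t(-4, -5, 5) into the plane: -24 + 15t = 21, so t = 3.
Intersection: (6, 12, -10) + 3·(-4, -5, 5) = (-6, -3, 5).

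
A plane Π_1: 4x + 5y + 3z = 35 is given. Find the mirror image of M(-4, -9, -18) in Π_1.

λ = (n·M − d)/|n|² = (-115 − 35)/50 = -3.
Reflection = M − 2λn = (-4, -9, -18) − (-6)·(4, 5, 3) = (20, 21, 0).

(20, 21, 0)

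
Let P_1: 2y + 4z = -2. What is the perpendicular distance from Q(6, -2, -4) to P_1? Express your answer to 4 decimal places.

4.0249

n·Q − d = (0)·(6) + (2)·(-2) + (4)·(-4) − (-2) = -18; |n| = √20.
Distance = |-18| / √20 = 18/√20 ≈ 4.0249.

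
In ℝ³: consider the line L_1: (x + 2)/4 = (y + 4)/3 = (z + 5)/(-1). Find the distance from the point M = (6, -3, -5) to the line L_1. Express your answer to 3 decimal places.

4.229

L_1 has direction (4, 3, -1) through (-2, -4, -5).
Taking (-2, -4, -5) on L_1 with direction v = (4, 3, -1): w = M − (-2, -4, -5) = (8, 1, 0), and w × v = (-1, 8, 20).
Distance = |w × v| / |v| = √465 / √26 ≈ 4.229.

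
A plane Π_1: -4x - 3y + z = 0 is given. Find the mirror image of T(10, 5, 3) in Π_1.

λ = (n·T − d)/|n|² = (-52 − 0)/26 = -2.
Reflection = T − 2λn = (10, 5, 3) − (-4)·(-4, -3, 1) = (-6, -7, 7).

(-6, -7, 7)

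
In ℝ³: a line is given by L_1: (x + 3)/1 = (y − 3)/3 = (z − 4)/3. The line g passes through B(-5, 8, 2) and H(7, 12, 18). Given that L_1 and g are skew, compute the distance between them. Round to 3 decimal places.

L_1 has direction (1, 3, 3) through (-3, 3, 4).
A direction vector for g is H − B = (12, 4, 16).
Common perpendicular direction n = (1, 3, 3) × (12, 4, 16) = (36, 20, -32).
With w = (-5, 8, 2) − (-3, 3, 4) = (-2, 5, -2), w · n = 92.
Distance = |w · n| / |n| = |92| / √2720 ≈ 1.764.

1.764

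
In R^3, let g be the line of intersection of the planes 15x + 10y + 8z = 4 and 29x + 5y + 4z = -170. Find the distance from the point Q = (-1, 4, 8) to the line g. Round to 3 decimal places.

Direction of g: (15, 10, 8) × (29, 5, 4) = (0, 172, -215).
A point on g: solving the two plane equations with y = 6 gives (-8, 6, 8).
Taking (-8, 6, 8) on g with direction v = (0, 172, -215): w = Q − (-8, 6, 8) = (7, -2, 0), and w × v = (430, 1505, 1204).
Distance = |w × v| / |v| = √3899541 / √75809 ≈ 7.172.

7.172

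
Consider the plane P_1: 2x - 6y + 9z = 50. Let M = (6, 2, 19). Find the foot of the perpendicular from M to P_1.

Foot = M − λn with λ = (n·M − d)/|n|² = (171 − 50)/121 = 1.
Foot = (6, 2, 19) − 1·(2, -6, 9) = (4, 8, 10).

(4, 8, 10)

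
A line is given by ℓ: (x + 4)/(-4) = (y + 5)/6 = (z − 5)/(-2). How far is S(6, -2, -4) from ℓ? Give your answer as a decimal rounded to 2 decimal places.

ℓ has direction (-4, 6, -2) through (-4, -5, 5).
Taking (-4, -5, 5) on ℓ with direction v = (-4, 6, -2): w = S − (-4, -5, 5) = (10, 3, -9), and w × v = (48, 56, 72).
Distance = |w × v| / |v| = √10624 / √56 ≈ 13.77.

13.77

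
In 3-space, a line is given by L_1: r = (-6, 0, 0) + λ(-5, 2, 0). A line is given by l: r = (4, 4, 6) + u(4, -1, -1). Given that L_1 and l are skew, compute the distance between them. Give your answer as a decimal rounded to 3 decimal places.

Common perpendicular direction n = (-5, 2, 0) × (4, -1, -1) = (-2, -5, -3).
With w = (4, 4, 6) − (-6, 0, 0) = (10, 4, 6), w · n = -58.
Distance = |w · n| / |n| = |-58| / √38 ≈ 9.409.

9.409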